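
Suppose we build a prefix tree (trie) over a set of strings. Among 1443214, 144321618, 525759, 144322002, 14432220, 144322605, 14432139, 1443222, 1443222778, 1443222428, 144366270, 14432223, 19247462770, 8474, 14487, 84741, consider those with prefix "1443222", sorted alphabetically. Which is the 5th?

1443222778

Words with prefix "1443222", in lexicographic order: "1443222", "14432220", "14432223", "1443222428", "1443222778"
Position 5: 1443222778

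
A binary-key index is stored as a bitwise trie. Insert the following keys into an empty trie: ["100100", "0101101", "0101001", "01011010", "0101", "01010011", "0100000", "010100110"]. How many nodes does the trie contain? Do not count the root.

Trie structure (* marks end of a word):
(root)
├─ 0
│  └─ 1
│     └─ 0
│        ├─ 0
│        │  └─ 0
│        │     └─ 0
│        │        └─ 0 *
│        └─ 1 *
│           ├─ 0
│           │  └─ 0
│           │     └─ 1 *
│           │        └─ 1 *
│           │           └─ 0 *
│           └─ 1
│              └─ 0
│                 └─ 1 *
│                    └─ 0 *
└─ 1
   └─ 0
      └─ 0
         └─ 1
            └─ 0
               └─ 0 *
Counting every labelled node above: 23.

23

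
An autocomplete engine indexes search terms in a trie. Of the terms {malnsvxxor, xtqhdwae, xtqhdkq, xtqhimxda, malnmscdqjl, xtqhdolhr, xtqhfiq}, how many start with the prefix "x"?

5

Filter for entries beginning with "x":
Words under "x": xtqhdkq, xtqhdolhr, xtqhdwae, xtqhfiq, xtqhimxda
Count: 5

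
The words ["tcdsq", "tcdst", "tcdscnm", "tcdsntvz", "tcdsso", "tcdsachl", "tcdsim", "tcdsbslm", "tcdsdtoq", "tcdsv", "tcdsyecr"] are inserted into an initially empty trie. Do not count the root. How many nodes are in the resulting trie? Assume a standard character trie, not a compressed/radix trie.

Trace insertions, counting only characters that open a new branch:
  "tcdsq" → 5 new (t, c, d, s, q)
  "tcdst" → prefix "tcds" already present; 1 new (t)
  "tcdscnm" → prefix "tcds" already present; 3 new (c, n, m)
  "tcdsntvz" → prefix "tcds" already present; 4 new (n, t, v, z)
  "tcdsso" → prefix "tcds" already present; 2 new (s, o)
  "tcdsachl" → prefix "tcds" already present; 4 new (a, c, h, l)
  "tcdsim" → prefix "tcds" already present; 2 new (i, m)
  "tcdsbslm" → prefix "tcds" already present; 4 new (b, s, l, m)
  "tcdsdtoq" → prefix "tcds" already present; 4 new (d, t, o, q)
  "tcdsv" → prefix "tcds" already present; 1 new (v)
  "tcdsyecr" → prefix "tcds" already present; 4 new (y, e, c, r)
Total nodes = 5 + 1 + 3 + 4 + 2 + 4 + 2 + 4 + 4 + 1 + 4 = 34

34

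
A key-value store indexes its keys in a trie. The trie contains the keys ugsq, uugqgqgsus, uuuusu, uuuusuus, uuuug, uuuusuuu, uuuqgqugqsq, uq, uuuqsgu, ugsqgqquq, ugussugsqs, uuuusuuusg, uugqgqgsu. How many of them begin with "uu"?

9

Traverse to the node for "uu", then collect every word in that subtree.
Words under "uu": uugqgqgsu, uugqgqgsus, uuuqgqugqsq, uuuqsgu, uuuug, uuuusu, uuuusuus, uuuusuuu, uuuusuuusg
Count: 9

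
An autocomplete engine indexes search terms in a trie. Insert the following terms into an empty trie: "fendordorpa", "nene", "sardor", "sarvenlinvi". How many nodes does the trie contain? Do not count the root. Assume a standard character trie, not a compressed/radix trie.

Trie structure (* marks end of a word):
(root)
├─ f
│  └─ e
│     └─ n
│        └─ d
│           └─ o
│              └─ r
│                 └─ d
│                    └─ o
│                       └─ r
│                          └─ p
│                             └─ a *
├─ n
│  └─ e
│     └─ n
│        └─ e *
└─ s
   └─ a
      └─ r
         ├─ d
         │  └─ o
         │     └─ r *
         └─ v
            └─ e
               └─ n
                  └─ l
                     └─ i
                        └─ n
                           └─ v
                              └─ i *
Counting every labelled node above: 29.

29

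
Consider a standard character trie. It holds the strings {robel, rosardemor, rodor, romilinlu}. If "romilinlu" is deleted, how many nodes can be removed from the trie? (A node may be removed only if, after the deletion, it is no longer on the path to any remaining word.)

7

A node on "romilinlu"'s path can go only if nothing else ends at it or branches off below it.
The suffix "milinlu" (7 nodes) is used only by "romilinlu"; the node for "ro" still has the child "b", so pruning stops there.
Nodes removed: 7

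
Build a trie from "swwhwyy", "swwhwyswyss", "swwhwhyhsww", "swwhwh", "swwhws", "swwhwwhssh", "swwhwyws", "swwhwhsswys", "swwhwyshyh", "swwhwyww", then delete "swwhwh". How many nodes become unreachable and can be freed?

0

A node on "swwhwh"'s path can go only if nothing else ends at it or branches off below it.
Every node on "swwhwh" is still needed (e.g. by "swwhwhyhsww"), so nothing is freed.
Nodes removed: 0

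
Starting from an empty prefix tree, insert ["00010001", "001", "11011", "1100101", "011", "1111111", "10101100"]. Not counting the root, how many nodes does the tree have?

Count nodes per top-level branch (shared prefixes stored once):
  '0'-branch (00010001, 001, 011): 11 nodes
  '1'-branch (10101100, 1100101, 11011, 1111111): 21 nodes
Sum: 32

32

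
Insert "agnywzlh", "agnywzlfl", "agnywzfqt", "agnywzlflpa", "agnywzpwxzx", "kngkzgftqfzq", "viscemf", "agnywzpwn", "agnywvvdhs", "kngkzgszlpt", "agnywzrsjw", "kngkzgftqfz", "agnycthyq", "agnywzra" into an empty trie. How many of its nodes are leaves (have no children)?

12

A leaf is a node with no children — equivalently, the end of a word that is not a proper prefix of any other stored word.
Those words: "agnycthyq", "agnywvvdhs", "agnywzfqt", "agnywzlflpa", "agnywzlh", "agnywzpwn", "agnywzpwxzx", "agnywzra", "agnywzrsjw", "kngkzgftqfzq", "kngkzgszlpt", "viscemf"
Leaf count: 12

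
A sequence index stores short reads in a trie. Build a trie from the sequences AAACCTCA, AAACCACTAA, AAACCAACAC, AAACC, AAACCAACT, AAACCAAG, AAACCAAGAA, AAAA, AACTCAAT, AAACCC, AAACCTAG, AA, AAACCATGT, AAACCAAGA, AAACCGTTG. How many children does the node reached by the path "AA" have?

The children of the "AA" node are the distinct next characters among strings starting with "AA".
Characters that immediately follow "AA" among the stored strings: {A, C}.
That node has 2 child edges.

2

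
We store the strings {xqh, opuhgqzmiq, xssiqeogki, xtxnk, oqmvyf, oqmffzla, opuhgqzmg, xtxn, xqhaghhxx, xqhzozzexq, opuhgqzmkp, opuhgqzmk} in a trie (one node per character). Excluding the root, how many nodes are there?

52

Trace insertions, counting only characters that open a new branch:
  "xqh" → 3 new (x, q, h)
  "opuhgqzmiq" → 10 new (o, p, u, h, g, q, z, m, i, q)
  "xssiqeogki" → prefix "x" already present; 9 new (s, s, i, q, e, o, g, k, i)
  "xtxnk" → prefix "x" already present; 4 new (t, x, n, k)
  "oqmvyf" → prefix "o" already present; 5 new (q, m, v, y, f)
  "oqmffzla" → prefix "oqm" already present; 5 new (f, f, z, l, a)
  "opuhgqzmg" → prefix "opuhgqzm" already present; 1 new (g)
  "xtxn" → prefix "xtxn" already present; 0 new (none)
  "xqhaghhxx" → prefix "xqh" already present; 6 new (a, g, h, h, x, x)
  "xqhzozzexq" → prefix "xqh" already present; 7 new (z, o, z, z, e, x, q)
  "opuhgqzmkp" → prefix "opuhgqzm" already present; 2 new (k, p)
  "opuhgqzmk" → prefix "opuhgqzmk" already present; 0 new (none)
Total nodes = 3 + 10 + 9 + 4 + 5 + 5 + 1 + 0 + 6 + 7 + 2 + 0 = 52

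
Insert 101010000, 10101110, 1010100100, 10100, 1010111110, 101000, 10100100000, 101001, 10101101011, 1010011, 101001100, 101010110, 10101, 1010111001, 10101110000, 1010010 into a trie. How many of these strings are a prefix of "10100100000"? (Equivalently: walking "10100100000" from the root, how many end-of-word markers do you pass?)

4

Walk "10100100000" from the root; an end-of-word marker is hit whenever a stored word is a prefix of "10100100000".
Prefixes of the query that are stored words: "10100", "101001", "1010010", "10100100000"
Count: 4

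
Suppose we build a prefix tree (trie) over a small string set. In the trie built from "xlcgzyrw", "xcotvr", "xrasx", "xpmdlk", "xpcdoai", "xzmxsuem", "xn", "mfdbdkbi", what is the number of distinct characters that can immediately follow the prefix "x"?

6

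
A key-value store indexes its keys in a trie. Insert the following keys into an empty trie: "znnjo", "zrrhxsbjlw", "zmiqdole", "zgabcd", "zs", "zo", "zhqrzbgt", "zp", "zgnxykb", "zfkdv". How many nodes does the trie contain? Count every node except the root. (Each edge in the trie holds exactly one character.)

45

For each word, the new-node count is its length minus the longest prefix already in the trie:
  "znnjo" → 5 new (z, n, n, j, o)
  "zrrhxsbjlw" → prefix "z" already present; 9 new (r, r, h, x, s, b, j, l, w)
  "zmiqdole" → prefix "z" already present; 7 new (m, i, q, d, o, l, e)
  "zgabcd" → prefix "z" already present; 5 new (g, a, b, c, d)
  "zs" → prefix "z" already present; 1 new (s)
  "zo" → prefix "z" already present; 1 new (o)
  "zhqrzbgt" → prefix "z" already present; 7 new (h, q, r, z, b, g, t)
  "zp" → prefix "z" already present; 1 new (p)
  "zgnxykb" → prefix "zg" already present; 5 new (n, x, y, k, b)
  "zfkdv" → prefix "z" already present; 4 new (f, k, d, v)
Total nodes = 5 + 9 + 7 + 5 + 1 + 1 + 7 + 1 + 5 + 4 = 45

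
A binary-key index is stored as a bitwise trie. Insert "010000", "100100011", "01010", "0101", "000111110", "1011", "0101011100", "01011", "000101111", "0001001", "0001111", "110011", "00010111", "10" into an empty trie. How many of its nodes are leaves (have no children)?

A leaf is a node with no children — equivalently, the end of a word that is not a proper prefix of any other stored word.
Those words: "0001001", "000101111", "000111110", "010000", "0101011100", "01011", "100100011", "1011", "110011"
Leaf count: 9

9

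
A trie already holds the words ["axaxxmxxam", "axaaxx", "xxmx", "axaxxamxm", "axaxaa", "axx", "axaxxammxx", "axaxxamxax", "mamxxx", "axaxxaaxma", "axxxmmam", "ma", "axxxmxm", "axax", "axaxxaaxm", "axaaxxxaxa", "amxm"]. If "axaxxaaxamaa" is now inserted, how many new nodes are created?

4

"axaxxaax" is already a path in the trie; the remaining "amaa" must be added.
New nodes needed: |"axaxxaaxamaa"| − 8 = 12 − 8 = 4.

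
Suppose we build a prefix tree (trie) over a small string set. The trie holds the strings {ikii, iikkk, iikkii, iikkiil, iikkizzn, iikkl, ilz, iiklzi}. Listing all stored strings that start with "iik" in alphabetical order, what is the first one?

Filter for "iik…" and sort: "iikkii", "iikkiil", "iikkizzn", "iikkk", "iikkl", "iiklzi"
Position 1: iikkii

iikkii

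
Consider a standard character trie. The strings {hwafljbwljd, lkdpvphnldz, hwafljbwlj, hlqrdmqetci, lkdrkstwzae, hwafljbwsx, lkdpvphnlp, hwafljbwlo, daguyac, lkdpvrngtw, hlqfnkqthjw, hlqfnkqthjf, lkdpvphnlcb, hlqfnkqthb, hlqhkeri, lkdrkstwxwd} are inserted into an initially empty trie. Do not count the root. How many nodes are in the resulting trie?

Count nodes per top-level branch (shared prefixes stored once):
  'd'-branch (daguyac): 7 nodes
  'h'-branch (hlqfnkqthb, hlqfnkqthjf, hlqfnkqthjw, hlqhkeri, hlqrdmqetci, hwafljbwlj, hwafljbwljd, hwafljbwlo, hwafljbwsx): 39 nodes
  'l'-branch (lkdpvphnlcb, lkdpvphnldz, lkdpvphnlp, lkdpvrngtw, lkdrkstwxwd, lkdrkstwzae): 30 nodes
Sum: 76

76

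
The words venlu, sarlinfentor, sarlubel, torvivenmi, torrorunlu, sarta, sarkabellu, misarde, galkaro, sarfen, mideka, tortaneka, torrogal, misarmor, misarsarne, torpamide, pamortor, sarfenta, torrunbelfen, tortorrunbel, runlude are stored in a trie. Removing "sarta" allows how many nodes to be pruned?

2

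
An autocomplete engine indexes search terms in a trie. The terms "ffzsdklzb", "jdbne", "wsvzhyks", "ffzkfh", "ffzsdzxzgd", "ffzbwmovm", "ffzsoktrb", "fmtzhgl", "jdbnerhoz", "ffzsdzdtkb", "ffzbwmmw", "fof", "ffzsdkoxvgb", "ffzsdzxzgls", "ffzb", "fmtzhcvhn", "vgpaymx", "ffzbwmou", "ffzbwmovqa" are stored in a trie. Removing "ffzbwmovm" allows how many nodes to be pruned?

1

After clearing the end-marker at "ffzbwmovm", prune upward until reaching a node still needed by another word.
The suffix "m" (1 node) is used only by "ffzbwmovm"; the node for "ffzbwmov" still has the child "q", so pruning stops there.
Nodes removed: 1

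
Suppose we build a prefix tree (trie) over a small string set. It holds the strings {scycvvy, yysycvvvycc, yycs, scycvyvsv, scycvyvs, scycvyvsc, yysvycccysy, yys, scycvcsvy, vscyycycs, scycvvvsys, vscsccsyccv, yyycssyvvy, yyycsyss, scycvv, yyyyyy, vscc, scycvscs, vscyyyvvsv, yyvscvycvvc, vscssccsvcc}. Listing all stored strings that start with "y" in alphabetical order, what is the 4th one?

DFS of the "y" subtree visits, in order: "yycs", "yys", "yysvycccysy", "yysycvvvycc", "yyvscvycvvc", "yyycssyvvy", "yyycsyss", "yyyyyy"
The 4th is yysycvvvycc.

yysycvvvycc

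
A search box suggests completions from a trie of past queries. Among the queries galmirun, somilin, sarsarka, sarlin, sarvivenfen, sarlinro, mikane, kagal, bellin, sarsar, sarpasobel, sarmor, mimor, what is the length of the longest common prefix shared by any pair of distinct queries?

Look for the deepest trie node that still has at least two words in its subtree.
"sarlin" and "sarlinro" agree on "sarlin" (6 characters) before diverging; nothing deeper is shared.
Longest shared-prefix length: 6

6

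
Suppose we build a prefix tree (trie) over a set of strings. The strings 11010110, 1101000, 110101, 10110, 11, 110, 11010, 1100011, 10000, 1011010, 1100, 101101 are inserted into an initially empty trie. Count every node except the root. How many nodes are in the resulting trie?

For each word, the new-node count is its length minus the longest prefix already in the trie:
  "11010110" → 8 new (1, 1, 0, 1, 0, 1, 1, 0)
  "1101000" → prefix "11010" already present; 2 new (0, 0)
  "110101" → prefix "110101" already present; 0 new (none)
  "10110" → prefix "1" already present; 4 new (0, 1, 1, 0)
  "11" → prefix "11" already present; 0 new (none)
  "110" → prefix "110" already present; 0 new (none)
  "11010" → prefix "11010" already present; 0 new (none)
  "1100011" → prefix "110" already present; 4 new (0, 0, 1, 1)
  "10000" → prefix "10" already present; 3 new (0, 0, 0)
  "1011010" → prefix "10110" already present; 2 new (1, 0)
  "1100" → prefix "1100" already present; 0 new (none)
  "101101" → prefix "101101" already present; 0 new (none)
Total nodes = 8 + 2 + 0 + 4 + 0 + 0 + 0 + 4 + 3 + 2 + 0 + 0 = 23

23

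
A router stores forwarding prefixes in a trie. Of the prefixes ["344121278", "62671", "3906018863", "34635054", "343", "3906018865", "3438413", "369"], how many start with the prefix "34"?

4

Walk to "34"; the words in its subtree are exactly those with that prefix.
Words under "34": 343, 3438413, 344121278, 34635054
Count: 4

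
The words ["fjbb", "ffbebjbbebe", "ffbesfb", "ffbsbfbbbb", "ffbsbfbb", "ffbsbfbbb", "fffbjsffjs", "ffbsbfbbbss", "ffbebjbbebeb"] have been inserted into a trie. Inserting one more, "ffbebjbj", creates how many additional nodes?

Walking "ffbebjbj" from the root, the first 7 characters ("ffbebjb") follow existing edges; "j" is the first miss.
Each of the 1 remaining characters creates one node.

1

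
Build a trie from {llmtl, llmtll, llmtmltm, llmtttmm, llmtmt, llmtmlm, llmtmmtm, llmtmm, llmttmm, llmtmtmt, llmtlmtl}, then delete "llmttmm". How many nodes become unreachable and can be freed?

2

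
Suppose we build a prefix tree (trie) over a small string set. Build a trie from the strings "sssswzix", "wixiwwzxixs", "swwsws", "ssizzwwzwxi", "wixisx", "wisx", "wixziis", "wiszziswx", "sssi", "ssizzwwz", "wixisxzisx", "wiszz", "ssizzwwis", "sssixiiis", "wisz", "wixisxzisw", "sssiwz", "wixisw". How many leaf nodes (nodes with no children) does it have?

Leaves are exactly the stored words that no other stored word extends.
Those words: "ssizzwwis", "ssizzwwzwxi", "sssiwz", "sssixiiis", "sssswzix", "swwsws", "wisx", "wiszziswx", "wixisw", "wixisxzisw", "wixisxzisx", "wixiwwzxixs", "wixziis"
Leaf count: 13

13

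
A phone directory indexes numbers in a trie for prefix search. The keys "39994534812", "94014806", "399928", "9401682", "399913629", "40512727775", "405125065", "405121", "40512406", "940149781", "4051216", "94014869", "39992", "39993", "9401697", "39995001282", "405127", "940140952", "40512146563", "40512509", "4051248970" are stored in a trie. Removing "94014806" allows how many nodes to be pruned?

2

A node on "94014806"'s path can go only if nothing else ends at it or branches off below it.
The suffix "06" (2 nodes) is used only by "94014806"; the node for "940148" still has the child "6", so pruning stops there.
Nodes removed: 2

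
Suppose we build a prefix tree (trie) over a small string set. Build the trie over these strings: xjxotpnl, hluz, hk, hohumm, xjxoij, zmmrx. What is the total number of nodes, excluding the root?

Trie structure (* marks end of a word):
(root)
├─ h
│  ├─ k *
│  ├─ l
│  │  └─ u
│  │     └─ z *
│  └─ o
│     └─ h
│        └─ u
│           └─ m
│              └─ m *
├─ x
│  └─ j
│     └─ x
│        └─ o
│           ├─ i
│           │  └─ j *
│           └─ t
│              └─ p
│                 └─ n
│                    └─ l *
└─ z
   └─ m
      └─ m
         └─ r
            └─ x *
Counting every labelled node above: 25.

25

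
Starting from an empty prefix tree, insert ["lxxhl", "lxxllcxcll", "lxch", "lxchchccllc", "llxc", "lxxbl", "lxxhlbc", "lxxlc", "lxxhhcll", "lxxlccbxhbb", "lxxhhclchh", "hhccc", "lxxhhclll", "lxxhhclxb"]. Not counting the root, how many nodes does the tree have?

Insert word by word; a character creates a node only if that edge doesn't already exist:
  "lxxhl" → 5 new (l, x, x, h, l)
  "lxxllcxcll" → prefix "lxx" already present; 7 new (l, l, c, x, c, l, l)
  "lxch" → prefix "lx" already present; 2 new (c, h)
  "lxchchccllc" → prefix "lxch" already present; 7 new (c, h, c, c, l, l, c)
  "llxc" → prefix "l" already present; 3 new (l, x, c)
  "lxxbl" → prefix "lxx" already present; 2 new (b, l)
  "lxxhlbc" → prefix "lxxhl" already present; 2 new (b, c)
  "lxxlc" → prefix "lxxl" already present; 1 new (c)
  "lxxhhcll" → prefix "lxxh" already present; 4 new (h, c, l, l)
  "lxxlccbxhbb" → prefix "lxxlc" already present; 6 new (c, b, x, h, b, b)
  "lxxhhclchh" → prefix "lxxhhcl" already present; 3 new (c, h, h)
  "hhccc" → 5 new (h, h, c, c, c)
  "lxxhhclll" → prefix "lxxhhcll" already present; 1 new (l)
  "lxxhhclxb" → prefix "lxxhhcl" already present; 2 new (x, b)
Total nodes = 5 + 7 + 2 + 7 + 3 + 2 + 2 + 1 + 4 + 6 + 3 + 5 + 1 + 2 = 50

50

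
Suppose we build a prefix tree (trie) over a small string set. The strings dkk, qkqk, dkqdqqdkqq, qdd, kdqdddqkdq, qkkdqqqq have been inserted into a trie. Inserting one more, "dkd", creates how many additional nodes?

1

"dk" is already a path in the trie; the remaining "d" must be added.
So 3 − 2 = 1 new nodes.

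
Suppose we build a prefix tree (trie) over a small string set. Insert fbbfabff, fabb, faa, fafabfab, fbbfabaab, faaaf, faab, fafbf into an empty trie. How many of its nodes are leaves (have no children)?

Leaves are exactly the stored words that no other stored word extends.
Those words: "faaaf", "faab", "fabb", "fafabfab", "fafbf", "fbbfabaab", "fbbfabff"
Leaf count: 7

7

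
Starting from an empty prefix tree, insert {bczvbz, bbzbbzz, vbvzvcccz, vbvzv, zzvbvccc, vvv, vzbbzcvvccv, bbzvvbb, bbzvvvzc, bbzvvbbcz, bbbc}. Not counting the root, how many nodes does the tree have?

52

Trace insertions, counting only characters that open a new branch:
  "bczvbz" → 6 new (b, c, z, v, b, z)
  "bbzbbzz" → prefix "b" already present; 6 new (b, z, b, b, z, z)
  "vbvzvcccz" → 9 new (v, b, v, z, v, c, c, c, z)
  "vbvzv" → prefix "vbvzv" already present; 0 new (none)
  "zzvbvccc" → 8 new (z, z, v, b, v, c, c, c)
  "vvv" → prefix "v" already present; 2 new (v, v)
  "vzbbzcvvccv" → prefix "v" already present; 10 new (z, b, b, z, c, v, v, c, c, v)
  "bbzvvbb" → prefix "bbz" already present; 4 new (v, v, b, b)
  "bbzvvvzc" → prefix "bbzvv" already present; 3 new (v, z, c)
  "bbzvvbbcz" → prefix "bbzvvbb" already present; 2 new (c, z)
  "bbbc" → prefix "bb" already present; 2 new (b, c)
Total nodes = 6 + 6 + 9 + 0 + 8 + 2 + 10 + 4 + 3 + 2 + 2 = 52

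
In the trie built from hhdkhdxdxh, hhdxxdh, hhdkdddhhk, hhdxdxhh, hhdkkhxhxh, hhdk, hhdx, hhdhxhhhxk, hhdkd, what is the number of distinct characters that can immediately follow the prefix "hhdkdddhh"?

Follow the path "hhdkdddhh" to its node, then look at its outgoing edges.
Characters that immediately follow "hhdkdddhh" among the stored strings: {k}.
That node has 1 child edge.

1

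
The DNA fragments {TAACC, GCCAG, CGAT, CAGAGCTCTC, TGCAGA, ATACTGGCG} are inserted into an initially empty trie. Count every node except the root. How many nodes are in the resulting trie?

37

Trie structure (* marks end of a word):
(root)
├─ A
│  └─ T
│     └─ A
│        └─ C
│           └─ T
│              └─ G
│                 └─ G
│                    └─ C
│                       └─ G *
├─ C
│  ├─ A
│  │  └─ G
│  │     └─ A
│  │        └─ G
│  │           └─ C
│  │              └─ T
│  │                 └─ C
│  │                    └─ T
│  │                       └─ C *
│  └─ G
│     └─ A
│        └─ T *
├─ G
│  └─ C
│     └─ C
│        └─ A
│           └─ G *
└─ T
   ├─ A
   │  └─ A
   │     └─ C
   │        └─ C *
   └─ G
      └─ C
         └─ A
            └─ G
               └─ A *
Counting every labelled node above: 37.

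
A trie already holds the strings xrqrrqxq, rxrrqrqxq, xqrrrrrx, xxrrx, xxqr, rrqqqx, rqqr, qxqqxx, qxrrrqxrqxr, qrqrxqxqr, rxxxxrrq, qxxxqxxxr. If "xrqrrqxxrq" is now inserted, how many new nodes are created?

3

"xrqrrqx" is already a path in the trie; the remaining "xrq" must be added.
So 10 − 7 = 3 new nodes.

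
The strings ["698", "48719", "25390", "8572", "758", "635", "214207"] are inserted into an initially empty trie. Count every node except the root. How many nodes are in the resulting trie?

27

Trie structure (* marks end of a word):
(root)
├─ 2
│  ├─ 1
│  │  └─ 4
│  │     └─ 2
│  │        └─ 0
│  │           └─ 7 *
│  └─ 5
│     └─ 3
│        └─ 9
│           └─ 0 *
├─ 4
│  └─ 8
│     └─ 7
│        └─ 1
│           └─ 9 *
├─ 6
│  ├─ 3
│  │  └─ 5 *
│  └─ 9
│     └─ 8 *
├─ 7
│  └─ 5
│     └─ 8 *
└─ 8
   └─ 5
      └─ 7
         └─ 2 *
Counting every labelled node above: 27.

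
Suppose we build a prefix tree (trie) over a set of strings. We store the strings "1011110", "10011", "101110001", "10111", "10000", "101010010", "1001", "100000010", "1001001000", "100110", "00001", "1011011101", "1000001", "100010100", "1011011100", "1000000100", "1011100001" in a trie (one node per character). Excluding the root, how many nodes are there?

54

Count nodes per top-level branch (shared prefixes stored once):
  '0'-branch (00001): 5 nodes
  '1'-branch (10000, 100000010, 1000000100, 1000001, 100010100, 1001, 1001001000, 10011, 100110, 101010010, 1011011100, 1011011101, 10111, 1011100001, 101110001, 1011110): 49 nodes
Sum: 54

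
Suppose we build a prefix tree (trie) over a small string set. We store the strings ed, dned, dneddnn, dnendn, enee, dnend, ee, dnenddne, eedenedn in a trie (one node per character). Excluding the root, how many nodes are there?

25

Trie structure (* marks end of a word):
(root)
├─ d
│  └─ n
│     └─ e
│        ├─ d *
│        │  └─ d
│        │     └─ n
│        │        └─ n *
│        └─ n
│           └─ d *
│              ├─ d
│              │  └─ n
│              │     └─ e *
│              └─ n *
└─ e
   ├─ d *
   ├─ e *
   │  └─ d
   │     └─ e
   │        └─ n
   │           └─ e
   │              └─ d
   │                 └─ n *
   └─ n
      └─ e
         └─ e *
Counting every labelled node above: 25.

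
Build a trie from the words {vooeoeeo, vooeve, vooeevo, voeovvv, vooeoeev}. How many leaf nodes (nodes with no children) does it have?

5

A leaf is a node with no children — equivalently, the end of a word that is not a proper prefix of any other stored word.
Those words: "voeovvv", "vooeevo", "vooeoeeo", "vooeoeev", "vooeve"
Leaf count: 5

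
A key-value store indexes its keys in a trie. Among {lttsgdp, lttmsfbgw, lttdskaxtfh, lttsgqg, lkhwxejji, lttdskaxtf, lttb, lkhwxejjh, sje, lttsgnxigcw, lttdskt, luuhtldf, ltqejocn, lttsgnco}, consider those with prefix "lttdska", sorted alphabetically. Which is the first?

lttdskaxtf

Words with prefix "lttdska", in lexicographic order: "lttdskaxtf", "lttdskaxtfh"
The 1st is lttdskaxtf.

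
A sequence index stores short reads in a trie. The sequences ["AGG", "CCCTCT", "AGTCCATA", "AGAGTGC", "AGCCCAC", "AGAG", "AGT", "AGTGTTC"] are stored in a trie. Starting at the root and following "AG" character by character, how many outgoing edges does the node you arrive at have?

Walk "AG" from the root, arriving at one node.
Characters that immediately follow "AG" among the stored strings: {A, C, G, T}.
That node has 4 child edges.

4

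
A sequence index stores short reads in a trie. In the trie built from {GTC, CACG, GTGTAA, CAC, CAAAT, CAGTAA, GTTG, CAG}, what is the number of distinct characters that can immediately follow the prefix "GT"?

The children of the "GT" node are the distinct next characters among strings starting with "GT".
Characters that immediately follow "GT" among the stored strings: {C, G, T}.
That node has 3 child edges.

3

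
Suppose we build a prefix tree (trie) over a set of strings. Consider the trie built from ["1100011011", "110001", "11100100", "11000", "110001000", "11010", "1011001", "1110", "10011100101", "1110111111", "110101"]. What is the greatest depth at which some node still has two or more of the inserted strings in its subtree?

6

Equivalently: take the maximum, over all pairs, of their longest common prefix length.
e.g. "110001" and "110001000" share the prefix "110001" of length 6; no pair shares a longer one.
Longest shared-prefix length: 6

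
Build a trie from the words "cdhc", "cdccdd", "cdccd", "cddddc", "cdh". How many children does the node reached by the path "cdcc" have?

The children of the "cdcc" node are the distinct next characters among strings starting with "cdcc".
Distinct next characters after "cdcc": d.
That node has 1 child edge.

1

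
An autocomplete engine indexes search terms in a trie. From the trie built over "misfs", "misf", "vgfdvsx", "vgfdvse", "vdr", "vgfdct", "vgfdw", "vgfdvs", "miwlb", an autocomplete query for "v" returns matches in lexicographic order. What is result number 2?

DFS of the "v" subtree visits, in order: "vdr", "vgfdct", "vgfdvs", "vgfdvse", "vgfdvsx", "vgfdw"
The 2nd is vgfdct.

vgfdct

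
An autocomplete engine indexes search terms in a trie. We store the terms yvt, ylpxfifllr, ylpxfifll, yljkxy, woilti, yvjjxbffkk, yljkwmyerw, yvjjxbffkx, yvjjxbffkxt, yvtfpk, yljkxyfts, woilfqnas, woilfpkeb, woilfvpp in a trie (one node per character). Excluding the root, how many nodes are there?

Insert word by word; a character creates a node only if that edge doesn't already exist:
  "yvt" → 3 new (y, v, t)
  "ylpxfifllr" → prefix "y" already present; 9 new (l, p, x, f, i, f, l, l, r)
  "ylpxfifll" → prefix "ylpxfifll" already present; 0 new (none)
  "yljkxy" → prefix "yl" already present; 4 new (j, k, x, y)
  "woilti" → 6 new (w, o, i, l, t, i)
  "yvjjxbffkk" → prefix "yv" already present; 8 new (j, j, x, b, f, f, k, k)
  "yljkwmyerw" → prefix "yljk" already present; 6 new (w, m, y, e, r, w)
  "yvjjxbffkx" → prefix "yvjjxbffk" already present; 1 new (x)
  "yvjjxbffkxt" → prefix "yvjjxbffkx" already present; 1 new (t)
  "yvtfpk" → prefix "yvt" already present; 3 new (f, p, k)
  "yljkxyfts" → prefix "yljkxy" already present; 3 new (f, t, s)
  "woilfqnas" → prefix "woil" already present; 5 new (f, q, n, a, s)
  "woilfpkeb" → prefix "woilf" already present; 4 new (p, k, e, b)
  "woilfvpp" → prefix "woilf" already present; 3 new (v, p, p)
Total nodes = 3 + 9 + 0 + 4 + 6 + 8 + 6 + 1 + 1 + 3 + 3 + 5 + 4 + 3 = 56

56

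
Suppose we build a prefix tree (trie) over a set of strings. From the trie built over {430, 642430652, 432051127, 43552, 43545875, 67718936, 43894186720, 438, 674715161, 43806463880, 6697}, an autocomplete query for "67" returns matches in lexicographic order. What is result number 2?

Words with prefix "67", in lexicographic order: "674715161", "67718936"
The 2nd is 67718936.

67718936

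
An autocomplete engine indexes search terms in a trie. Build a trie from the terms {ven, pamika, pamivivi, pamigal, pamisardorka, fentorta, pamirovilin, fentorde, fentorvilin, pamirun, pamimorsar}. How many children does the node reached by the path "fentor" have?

The children of the "fentor" node are the distinct next characters among strings starting with "fentor".
Characters that immediately follow "fentor" among the stored strings: {d, t, v}.
That node has 3 child edges.

3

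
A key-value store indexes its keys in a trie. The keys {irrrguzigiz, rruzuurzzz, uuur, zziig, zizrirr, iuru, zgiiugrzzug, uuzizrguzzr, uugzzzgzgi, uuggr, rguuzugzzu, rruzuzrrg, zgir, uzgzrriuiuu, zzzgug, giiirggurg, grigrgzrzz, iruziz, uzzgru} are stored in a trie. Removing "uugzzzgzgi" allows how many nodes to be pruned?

7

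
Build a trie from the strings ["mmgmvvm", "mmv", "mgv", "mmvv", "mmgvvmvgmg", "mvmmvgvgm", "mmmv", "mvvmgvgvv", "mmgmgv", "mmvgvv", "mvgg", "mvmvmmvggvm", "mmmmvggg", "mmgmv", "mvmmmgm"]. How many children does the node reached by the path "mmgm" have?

Walk "mmgm" from the root, arriving at one node.
Characters that immediately follow "mmgm" among the stored strings: {g, v}.
That node has 2 child edges.

2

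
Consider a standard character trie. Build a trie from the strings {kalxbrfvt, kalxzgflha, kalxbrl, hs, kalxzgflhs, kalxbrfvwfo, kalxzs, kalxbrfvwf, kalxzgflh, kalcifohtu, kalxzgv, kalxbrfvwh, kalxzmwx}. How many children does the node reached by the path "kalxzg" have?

2

Follow the path "kalxzg" to its node, then look at its outgoing edges.
Distinct next characters after "kalxzg": f, v.
That node has 2 child edges.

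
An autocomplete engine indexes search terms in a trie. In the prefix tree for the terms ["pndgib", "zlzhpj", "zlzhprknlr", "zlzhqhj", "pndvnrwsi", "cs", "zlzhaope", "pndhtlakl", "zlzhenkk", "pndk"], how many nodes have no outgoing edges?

10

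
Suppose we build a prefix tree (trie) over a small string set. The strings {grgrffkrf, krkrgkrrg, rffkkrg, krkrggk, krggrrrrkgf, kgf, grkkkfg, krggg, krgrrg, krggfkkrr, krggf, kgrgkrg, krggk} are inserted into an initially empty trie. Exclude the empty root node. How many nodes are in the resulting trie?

58

Insert word by word; a character creates a node only if that edge doesn't already exist:
  "grgrffkrf" → 9 new (g, r, g, r, f, f, k, r, f)
  "krkrgkrrg" → 9 new (k, r, k, r, g, k, r, r, g)
  "rffkkrg" → 7 new (r, f, f, k, k, r, g)
  "krkrggk" → prefix "krkrg" already present; 2 new (g, k)
  "krggrrrrkgf" → prefix "kr" already present; 9 new (g, g, r, r, r, r, k, g, f)
  "kgf" → prefix "k" already present; 2 new (g, f)
  "grkkkfg" → prefix "gr" already present; 5 new (k, k, k, f, g)
  "krggg" → prefix "krgg" already present; 1 new (g)
  "krgrrg" → prefix "krg" already present; 3 new (r, r, g)
  "krggfkkrr" → prefix "krgg" already present; 5 new (f, k, k, r, r)
  "krggf" → prefix "krggf" already present; 0 new (none)
  "kgrgkrg" → prefix "kg" already present; 5 new (r, g, k, r, g)
  "krggk" → prefix "krgg" already present; 1 new (k)
Total nodes = 9 + 9 + 7 + 2 + 9 + 2 + 5 + 1 + 3 + 5 + 0 + 5 + 1 = 58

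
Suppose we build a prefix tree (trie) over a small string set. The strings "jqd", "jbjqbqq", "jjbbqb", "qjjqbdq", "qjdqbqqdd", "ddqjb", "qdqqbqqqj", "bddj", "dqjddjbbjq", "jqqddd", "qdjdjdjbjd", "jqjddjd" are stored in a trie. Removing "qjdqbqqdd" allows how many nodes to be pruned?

A node on "qjdqbqqdd"'s path can go only if nothing else ends at it or branches off below it.
The suffix "dqbqqdd" (7 nodes) is used only by "qjdqbqqdd"; the node for "qj" still has the child "j", so pruning stops there.
Nodes removed: 7

7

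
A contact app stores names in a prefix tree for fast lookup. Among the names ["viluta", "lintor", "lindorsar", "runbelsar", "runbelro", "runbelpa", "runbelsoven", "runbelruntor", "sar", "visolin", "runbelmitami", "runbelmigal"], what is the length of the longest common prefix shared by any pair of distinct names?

8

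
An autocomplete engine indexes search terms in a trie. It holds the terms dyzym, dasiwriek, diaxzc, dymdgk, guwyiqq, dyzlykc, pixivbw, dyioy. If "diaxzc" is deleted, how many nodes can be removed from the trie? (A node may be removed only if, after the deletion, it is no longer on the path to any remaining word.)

5

A node on "diaxzc"'s path can go only if nothing else ends at it or branches off below it.
The suffix "iaxzc" (5 nodes) is used only by "diaxzc"; the node for "d" still has the child "y", so pruning stops there.
Nodes removed: 5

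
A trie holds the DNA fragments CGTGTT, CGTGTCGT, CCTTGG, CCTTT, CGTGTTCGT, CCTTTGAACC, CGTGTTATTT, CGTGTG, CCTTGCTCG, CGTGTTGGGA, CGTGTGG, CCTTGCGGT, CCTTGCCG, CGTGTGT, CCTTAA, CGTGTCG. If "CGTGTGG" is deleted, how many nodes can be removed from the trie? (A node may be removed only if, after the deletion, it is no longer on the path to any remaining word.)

1

A node on "CGTGTGG"'s path can go only if nothing else ends at it or branches off below it.
The suffix "G" (1 node) is used only by "CGTGTGG"; the node for "CGTGTG" still has the child "T", so pruning stops there.
Nodes removed: 1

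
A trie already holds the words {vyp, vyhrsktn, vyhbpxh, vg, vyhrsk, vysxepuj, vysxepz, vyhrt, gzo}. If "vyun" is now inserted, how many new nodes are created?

2

"vy" is already a path in the trie; the remaining "un" must be added.
New nodes needed: |"vyun"| − 2 = 4 − 2 = 2.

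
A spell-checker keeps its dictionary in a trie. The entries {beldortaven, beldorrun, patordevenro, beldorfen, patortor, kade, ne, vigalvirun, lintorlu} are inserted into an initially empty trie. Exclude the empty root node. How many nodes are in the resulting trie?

Insert word by word; a character creates a node only if that edge doesn't already exist:
  "beldortaven" → 11 new (b, e, l, d, o, r, t, a, v, e, n)
  "beldorrun" → prefix "beldor" already present; 3 new (r, u, n)
  "patordevenro" → 12 new (p, a, t, o, r, d, e, v, e, n, r, o)
  "beldorfen" → prefix "beldor" already present; 3 new (f, e, n)
  "patortor" → prefix "pator" already present; 3 new (t, o, r)
  "kade" → 4 new (k, a, d, e)
  "ne" → 2 new (n, e)
  "vigalvirun" → 10 new (v, i, g, a, l, v, i, r, u, n)
  "lintorlu" → 8 new (l, i, n, t, o, r, l, u)
Total nodes = 11 + 3 + 12 + 3 + 3 + 4 + 2 + 10 + 8 = 56

56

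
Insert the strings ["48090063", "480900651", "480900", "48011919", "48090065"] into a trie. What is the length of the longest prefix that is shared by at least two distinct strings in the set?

Equivalently: take the maximum, over all pairs, of their longest common prefix length.
"48090065" and "480900651" agree on "48090065" (8 characters) before diverging; nothing deeper is shared.
Longest shared-prefix length: 8

8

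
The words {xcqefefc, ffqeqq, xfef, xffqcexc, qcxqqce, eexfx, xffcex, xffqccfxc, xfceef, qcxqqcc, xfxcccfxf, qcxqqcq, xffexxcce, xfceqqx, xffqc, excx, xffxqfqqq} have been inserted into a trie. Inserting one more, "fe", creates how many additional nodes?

Walking "fe" from the root, the first 1 characters ("f") follow existing edges; "e" is the first miss.
Each of the 1 remaining characters creates one node.

1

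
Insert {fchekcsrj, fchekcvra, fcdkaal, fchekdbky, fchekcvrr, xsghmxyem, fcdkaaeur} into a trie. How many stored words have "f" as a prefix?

6

Filter for entries beginning with "f":
Matches: "fcdkaaeur", "fcdkaal", "fchekcsrj", "fchekcvra", "fchekcvrr", "fchekdbky"
Count: 6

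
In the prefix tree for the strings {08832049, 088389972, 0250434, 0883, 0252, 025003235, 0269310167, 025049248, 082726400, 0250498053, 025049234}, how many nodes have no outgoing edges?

A leaf is a node with no children — equivalently, the end of a word that is not a proper prefix of any other stored word.
Those words: "025003235", "0250434", "025049234", "025049248", "0250498053", "0252", "0269310167", "082726400", "08832049", "088389972"
Leaf count: 10

10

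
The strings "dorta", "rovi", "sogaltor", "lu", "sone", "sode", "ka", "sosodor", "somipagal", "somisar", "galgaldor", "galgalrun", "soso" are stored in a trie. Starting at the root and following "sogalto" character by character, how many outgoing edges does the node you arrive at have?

1

Follow the path "sogalto" to its node, then look at its outgoing edges.
Characters that immediately follow "sogalto" among the stored strings: {r}.
That node has 1 child edge.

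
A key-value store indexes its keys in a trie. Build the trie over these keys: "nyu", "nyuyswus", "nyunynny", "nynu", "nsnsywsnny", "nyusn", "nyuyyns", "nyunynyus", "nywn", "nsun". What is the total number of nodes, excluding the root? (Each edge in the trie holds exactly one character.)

Trie structure (* marks end of a word):
(root)
└─ n
   ├─ s
   │  ├─ n
   │  │  └─ s
   │  │     └─ y
   │  │        └─ w
   │  │           └─ s
   │  │              └─ n
   │  │                 └─ n
   │  │                    └─ y *
   │  └─ u
   │     └─ n *
   └─ y
      ├─ n
      │  └─ u *
      ├─ u *
      │  ├─ n
      │  │  └─ y
      │  │     └─ n
      │  │        ├─ n
      │  │        │  └─ y *
      │  │        └─ y
      │  │           └─ u
      │  │              └─ s *
      │  ├─ s
      │  │  └─ n *
      │  └─ y
      │     ├─ s
      │     │  └─ w
      │     │     └─ u
      │     │        └─ s *
      │     └─ y
      │        └─ n
      │           └─ s *
      └─ w
         └─ n *
Counting every labelled node above: 36.

36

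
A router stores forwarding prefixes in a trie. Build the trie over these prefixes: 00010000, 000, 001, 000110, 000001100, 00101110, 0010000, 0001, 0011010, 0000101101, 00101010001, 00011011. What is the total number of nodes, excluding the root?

43

Insert word by word; a character creates a node only if that edge doesn't already exist:
  "00010000" → 8 new (0, 0, 0, 1, 0, 0, 0, 0)
  "000" → prefix "000" already present; 0 new (none)
  "001" → prefix "00" already present; 1 new (1)
  "000110" → prefix "0001" already present; 2 new (1, 0)
  "000001100" → prefix "000" already present; 6 new (0, 0, 1, 1, 0, 0)
  "00101110" → prefix "001" already present; 5 new (0, 1, 1, 1, 0)
  "0010000" → prefix "0010" already present; 3 new (0, 0, 0)
  "0001" → prefix "0001" already present; 0 new (none)
  "0011010" → prefix "001" already present; 4 new (1, 0, 1, 0)
  "0000101101" → prefix "0000" already present; 6 new (1, 0, 1, 1, 0, 1)
  "00101010001" → prefix "00101" already present; 6 new (0, 1, 0, 0, 0, 1)
  "00011011" → prefix "000110" already present; 2 new (1, 1)
Total nodes = 8 + 0 + 1 + 2 + 6 + 5 + 3 + 0 + 4 + 6 + 6 + 2 = 43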